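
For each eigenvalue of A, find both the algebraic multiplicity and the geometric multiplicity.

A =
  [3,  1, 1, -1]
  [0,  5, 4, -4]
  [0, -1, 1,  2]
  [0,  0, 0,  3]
λ = 3: alg = 4, geom = 2

Step 1 — factor the characteristic polynomial to read off the algebraic multiplicities:
  χ_A(x) = (x - 3)^4

Step 2 — compute geometric multiplicities via the rank-nullity identity g(λ) = n − rank(A − λI):
  rank(A − (3)·I) = 2, so dim ker(A − (3)·I) = n − 2 = 2

Summary:
  λ = 3: algebraic multiplicity = 4, geometric multiplicity = 2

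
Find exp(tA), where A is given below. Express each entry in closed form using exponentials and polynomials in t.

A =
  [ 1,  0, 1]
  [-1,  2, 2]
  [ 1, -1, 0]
e^{tA} =
  [t^2*exp(t)/2 + exp(t), -t^2*exp(t)/2, -t^2*exp(t)/2 + t*exp(t)]
  [t^2*exp(t)/2 - t*exp(t), -t^2*exp(t)/2 + t*exp(t) + exp(t), -t^2*exp(t)/2 + 2*t*exp(t)]
  [t*exp(t), -t*exp(t), -t*exp(t) + exp(t)]

Strategy: write A = P · J · P⁻¹ where J is a Jordan canonical form, so e^{tA} = P · e^{tJ} · P⁻¹, and e^{tJ} can be computed block-by-block.

A has Jordan form
J =
  [1, 1, 0]
  [0, 1, 1]
  [0, 0, 1]
(up to reordering of blocks).

Per-block formulas:
  For a 3×3 Jordan block J_3(1): exp(t · J_3(1)) = e^(1t)·(I + t·N + (t^2/2)·N^2), where N is the 3×3 nilpotent shift.

After assembling e^{tJ} and conjugating by P, we get:

e^{tA} =
  [t^2*exp(t)/2 + exp(t), -t^2*exp(t)/2, -t^2*exp(t)/2 + t*exp(t)]
  [t^2*exp(t)/2 - t*exp(t), -t^2*exp(t)/2 + t*exp(t) + exp(t), -t^2*exp(t)/2 + 2*t*exp(t)]
  [t*exp(t), -t*exp(t), -t*exp(t) + exp(t)]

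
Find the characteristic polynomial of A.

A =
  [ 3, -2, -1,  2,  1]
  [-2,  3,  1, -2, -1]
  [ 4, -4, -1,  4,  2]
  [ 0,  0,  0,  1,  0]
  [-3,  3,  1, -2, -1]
x^5 - 5*x^4 + 10*x^3 - 10*x^2 + 5*x - 1

Expanding det(x·I − A) (e.g. by cofactor expansion or by noting that A is similar to its Jordan form J, which has the same characteristic polynomial as A) gives
  χ_A(x) = x^5 - 5*x^4 + 10*x^3 - 10*x^2 + 5*x - 1
which factors as (x - 1)^5. The eigenvalues (with algebraic multiplicities) are λ = 1 with multiplicity 5.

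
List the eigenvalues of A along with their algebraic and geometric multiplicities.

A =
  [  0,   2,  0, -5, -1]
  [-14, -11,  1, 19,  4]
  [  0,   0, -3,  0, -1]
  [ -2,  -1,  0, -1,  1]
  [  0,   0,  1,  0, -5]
λ = -4: alg = 5, geom = 2

Step 1 — factor the characteristic polynomial to read off the algebraic multiplicities:
  χ_A(x) = (x + 4)^5

Step 2 — compute geometric multiplicities via the rank-nullity identity g(λ) = n − rank(A − λI):
  rank(A − (-4)·I) = 3, so dim ker(A − (-4)·I) = n − 3 = 2

Summary:
  λ = -4: algebraic multiplicity = 5, geometric multiplicity = 2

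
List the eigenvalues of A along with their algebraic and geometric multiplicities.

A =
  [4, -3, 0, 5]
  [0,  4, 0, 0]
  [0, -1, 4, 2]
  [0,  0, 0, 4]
λ = 4: alg = 4, geom = 2

Step 1 — factor the characteristic polynomial to read off the algebraic multiplicities:
  χ_A(x) = (x - 4)^4

Step 2 — compute geometric multiplicities via the rank-nullity identity g(λ) = n − rank(A − λI):
  rank(A − (4)·I) = 2, so dim ker(A − (4)·I) = n − 2 = 2

Summary:
  λ = 4: algebraic multiplicity = 4, geometric multiplicity = 2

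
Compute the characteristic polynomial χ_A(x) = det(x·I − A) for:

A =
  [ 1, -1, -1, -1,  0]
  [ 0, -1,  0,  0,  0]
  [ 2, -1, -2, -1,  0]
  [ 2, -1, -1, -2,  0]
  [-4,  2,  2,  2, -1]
x^5 + 5*x^4 + 10*x^3 + 10*x^2 + 5*x + 1

Expanding det(x·I − A) (e.g. by cofactor expansion or by noting that A is similar to its Jordan form J, which has the same characteristic polynomial as A) gives
  χ_A(x) = x^5 + 5*x^4 + 10*x^3 + 10*x^2 + 5*x + 1
which factors as (x + 1)^5. The eigenvalues (with algebraic multiplicities) are λ = -1 with multiplicity 5.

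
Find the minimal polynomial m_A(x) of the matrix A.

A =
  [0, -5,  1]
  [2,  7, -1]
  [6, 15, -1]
x^2 - 4*x + 4

The characteristic polynomial is χ_A(x) = (x - 2)^3, so the eigenvalues are known. The minimal polynomial is
  m_A(x) = Π_λ (x − λ)^{k_λ}
where k_λ is the size of the *largest* Jordan block for λ (equivalently, the smallest k with (A − λI)^k v = 0 for every generalised eigenvector v of λ).

  λ = 2: largest Jordan block has size 2, contributing (x − 2)^2

So m_A(x) = (x - 2)^2 = x^2 - 4*x + 4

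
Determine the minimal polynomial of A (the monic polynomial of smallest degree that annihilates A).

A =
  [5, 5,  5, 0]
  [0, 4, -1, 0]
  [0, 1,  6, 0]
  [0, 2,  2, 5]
x^2 - 10*x + 25

The characteristic polynomial is χ_A(x) = (x - 5)^4, so the eigenvalues are known. The minimal polynomial is
  m_A(x) = Π_λ (x − λ)^{k_λ}
where k_λ is the size of the *largest* Jordan block for λ (equivalently, the smallest k with (A − λI)^k v = 0 for every generalised eigenvector v of λ).

  λ = 5: largest Jordan block has size 2, contributing (x − 5)^2

So m_A(x) = (x - 5)^2 = x^2 - 10*x + 25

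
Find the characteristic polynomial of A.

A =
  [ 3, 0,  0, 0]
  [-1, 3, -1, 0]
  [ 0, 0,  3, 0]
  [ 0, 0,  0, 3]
x^4 - 12*x^3 + 54*x^2 - 108*x + 81

Expanding det(x·I − A) (e.g. by cofactor expansion or by noting that A is similar to its Jordan form J, which has the same characteristic polynomial as A) gives
  χ_A(x) = x^4 - 12*x^3 + 54*x^2 - 108*x + 81
which factors as (x - 3)^4. The eigenvalues (with algebraic multiplicities) are λ = 3 with multiplicity 4.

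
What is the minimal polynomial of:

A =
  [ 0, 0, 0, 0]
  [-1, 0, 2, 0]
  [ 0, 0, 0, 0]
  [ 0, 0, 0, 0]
x^2

The characteristic polynomial is χ_A(x) = x^4, so the eigenvalues are known. The minimal polynomial is
  m_A(x) = Π_λ (x − λ)^{k_λ}
where k_λ is the size of the *largest* Jordan block for λ (equivalently, the smallest k with (A − λI)^k v = 0 for every generalised eigenvector v of λ).

  λ = 0: largest Jordan block has size 2, contributing (x − 0)^2

So m_A(x) = x^2 = x^2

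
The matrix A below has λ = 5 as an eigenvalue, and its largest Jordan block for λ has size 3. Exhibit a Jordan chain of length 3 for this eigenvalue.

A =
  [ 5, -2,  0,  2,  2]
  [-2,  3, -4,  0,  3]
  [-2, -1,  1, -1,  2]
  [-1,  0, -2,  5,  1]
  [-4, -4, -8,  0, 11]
A Jordan chain for λ = 5 of length 3:
v_1 = (-6, 0, 3, 0, 0)ᵀ
v_2 = (0, -2, -2, -1, -4)ᵀ
v_3 = (1, 0, 0, 0, 0)ᵀ

Let N = A − (5)·I. We want v_3 with N^3 v_3 = 0 but N^2 v_3 ≠ 0; then v_{j-1} := N · v_j for j = 3, …, 2.

Pick v_3 = (1, 0, 0, 0, 0)ᵀ.
Then v_2 = N · v_3 = (0, -2, -2, -1, -4)ᵀ.
Then v_1 = N · v_2 = (-6, 0, 3, 0, 0)ᵀ.

Sanity check: (A − (5)·I) v_1 = (0, 0, 0, 0, 0)ᵀ = 0. ✓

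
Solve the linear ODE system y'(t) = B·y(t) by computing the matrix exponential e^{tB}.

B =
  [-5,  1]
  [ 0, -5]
e^{tB} =
  [exp(-5*t), t*exp(-5*t)]
  [0, exp(-5*t)]

Strategy: write B = P · J · P⁻¹ where J is a Jordan canonical form, so e^{tB} = P · e^{tJ} · P⁻¹, and e^{tJ} can be computed block-by-block.

B has Jordan form
J =
  [-5,  1]
  [ 0, -5]
(up to reordering of blocks).

Per-block formulas:
  For a 2×2 Jordan block J_2(-5): exp(t · J_2(-5)) = e^(-5t)·(I + t·N), where N is the 2×2 nilpotent shift.

After assembling e^{tJ} and conjugating by P, we get:

e^{tB} =
  [exp(-5*t), t*exp(-5*t)]
  [0, exp(-5*t)]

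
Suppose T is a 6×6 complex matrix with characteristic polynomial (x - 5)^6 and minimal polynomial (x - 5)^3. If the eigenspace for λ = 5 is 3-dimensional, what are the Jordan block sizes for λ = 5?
Block sizes for λ = 5: [3, 2, 1]

Step 1 — from the characteristic polynomial, algebraic multiplicity of λ = 5 is 6. From dim ker(T − (5)·I) = 3, there are exactly 3 Jordan blocks for λ = 5.
Step 2 — from the minimal polynomial, the factor (x − 5)^3 tells us the largest block for λ = 5 has size 3.
Step 3 — with total size 6, 3 blocks, and largest block 3, the block sizes (in nonincreasing order) are [3, 2, 1].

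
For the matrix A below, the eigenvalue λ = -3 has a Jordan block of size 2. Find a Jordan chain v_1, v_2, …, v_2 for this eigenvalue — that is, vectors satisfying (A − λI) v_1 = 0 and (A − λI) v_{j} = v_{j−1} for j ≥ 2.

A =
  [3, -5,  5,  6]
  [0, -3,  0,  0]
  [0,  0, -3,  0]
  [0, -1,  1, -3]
A Jordan chain for λ = -3 of length 2:
v_1 = (1, 0, 0, -1)ᵀ
v_2 = (1, 1, 0, 0)ᵀ

Let N = A − (-3)·I. We want v_2 with N^2 v_2 = 0 but N^1 v_2 ≠ 0; then v_{j-1} := N · v_j for j = 2, …, 2.

Pick v_2 = (1, 1, 0, 0)ᵀ.
Then v_1 = N · v_2 = (1, 0, 0, -1)ᵀ.

Sanity check: (A − (-3)·I) v_1 = (0, 0, 0, 0)ᵀ = 0. ✓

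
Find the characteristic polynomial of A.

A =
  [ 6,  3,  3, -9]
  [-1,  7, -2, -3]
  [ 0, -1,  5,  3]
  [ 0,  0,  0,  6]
x^4 - 24*x^3 + 216*x^2 - 864*x + 1296

Expanding det(x·I − A) (e.g. by cofactor expansion or by noting that A is similar to its Jordan form J, which has the same characteristic polynomial as A) gives
  χ_A(x) = x^4 - 24*x^3 + 216*x^2 - 864*x + 1296
which factors as (x - 6)^4. The eigenvalues (with algebraic multiplicities) are λ = 6 with multiplicity 4.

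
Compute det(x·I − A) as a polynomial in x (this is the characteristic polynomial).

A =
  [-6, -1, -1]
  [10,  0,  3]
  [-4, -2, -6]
x^3 + 12*x^2 + 48*x + 64

Expanding det(x·I − A) (e.g. by cofactor expansion or by noting that A is similar to its Jordan form J, which has the same characteristic polynomial as A) gives
  χ_A(x) = x^3 + 12*x^2 + 48*x + 64
which factors as (x + 4)^3. The eigenvalues (with algebraic multiplicities) are λ = -4 with multiplicity 3.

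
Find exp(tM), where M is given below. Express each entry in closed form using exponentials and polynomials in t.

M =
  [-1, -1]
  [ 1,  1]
e^{tM} =
  [1 - t, -t]
  [t, t + 1]

Strategy: write M = P · J · P⁻¹ where J is a Jordan canonical form, so e^{tM} = P · e^{tJ} · P⁻¹, and e^{tJ} can be computed block-by-block.

M has Jordan form
J =
  [0, 1]
  [0, 0]
(up to reordering of blocks).

Per-block formulas:
  For a 2×2 Jordan block J_2(0): exp(t · J_2(0)) = e^(0t)·(I + t·N), where N is the 2×2 nilpotent shift.

After assembling e^{tJ} and conjugating by P, we get:

e^{tM} =
  [1 - t, -t]
  [t, t + 1]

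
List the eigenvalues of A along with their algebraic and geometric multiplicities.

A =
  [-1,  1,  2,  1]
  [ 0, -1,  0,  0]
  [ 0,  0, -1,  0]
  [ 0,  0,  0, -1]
λ = -1: alg = 4, geom = 3

Step 1 — factor the characteristic polynomial to read off the algebraic multiplicities:
  χ_A(x) = (x + 1)^4

Step 2 — compute geometric multiplicities via the rank-nullity identity g(λ) = n − rank(A − λI):
  rank(A − (-1)·I) = 1, so dim ker(A − (-1)·I) = n − 1 = 3

Summary:
  λ = -1: algebraic multiplicity = 4, geometric multiplicity = 3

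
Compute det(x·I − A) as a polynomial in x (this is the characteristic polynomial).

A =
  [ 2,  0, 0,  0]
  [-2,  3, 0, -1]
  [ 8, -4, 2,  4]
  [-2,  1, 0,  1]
x^4 - 8*x^3 + 24*x^2 - 32*x + 16

Expanding det(x·I − A) (e.g. by cofactor expansion or by noting that A is similar to its Jordan form J, which has the same characteristic polynomial as A) gives
  χ_A(x) = x^4 - 8*x^3 + 24*x^2 - 32*x + 16
which factors as (x - 2)^4. The eigenvalues (with algebraic multiplicities) are λ = 2 with multiplicity 4.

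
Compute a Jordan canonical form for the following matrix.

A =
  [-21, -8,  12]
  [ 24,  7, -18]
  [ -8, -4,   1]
J_1(-5) ⊕ J_1(-5) ⊕ J_1(-3)

The characteristic polynomial is
  det(x·I − A) = x^3 + 13*x^2 + 55*x + 75 = (x + 3)*(x + 5)^2

Eigenvalues and multiplicities (the geometric multiplicity of λ is n − rank(A − λI), which equals the number of Jordan blocks for λ):
  λ = -5: algebraic multiplicity = 2, geometric multiplicity = 2
  λ = -3: algebraic multiplicity = 1, geometric multiplicity = 1

Determining the block sizes for each eigenvalue:
  λ = -5: gm = am = 2, so every block has size 1 → block sizes [1, 1]
  λ = -3: one block (gm = 1), so the single block has size am = 1 → block sizes [1]

Assembling the blocks gives a Jordan form
J =
  [-5,  0,  0]
  [ 0, -5,  0]
  [ 0,  0, -3]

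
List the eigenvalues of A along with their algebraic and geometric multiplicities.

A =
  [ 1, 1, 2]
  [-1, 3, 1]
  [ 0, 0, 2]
λ = 2: alg = 3, geom = 1

Step 1 — factor the characteristic polynomial to read off the algebraic multiplicities:
  χ_A(x) = (x - 2)^3

Step 2 — compute geometric multiplicities via the rank-nullity identity g(λ) = n − rank(A − λI):
  rank(A − (2)·I) = 2, so dim ker(A − (2)·I) = n − 2 = 1

Summary:
  λ = 2: algebraic multiplicity = 3, geometric multiplicity = 1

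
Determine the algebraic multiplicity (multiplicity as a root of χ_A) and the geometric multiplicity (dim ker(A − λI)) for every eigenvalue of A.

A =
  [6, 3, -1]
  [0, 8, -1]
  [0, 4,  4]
λ = 6: alg = 3, geom = 1

Step 1 — factor the characteristic polynomial to read off the algebraic multiplicities:
  χ_A(x) = (x - 6)^3

Step 2 — compute geometric multiplicities via the rank-nullity identity g(λ) = n − rank(A − λI):
  rank(A − (6)·I) = 2, so dim ker(A − (6)·I) = n − 2 = 1

Summary:
  λ = 6: algebraic multiplicity = 3, geometric multiplicity = 1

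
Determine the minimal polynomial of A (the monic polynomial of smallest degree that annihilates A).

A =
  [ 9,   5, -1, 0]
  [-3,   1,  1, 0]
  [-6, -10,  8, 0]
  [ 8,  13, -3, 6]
x^3 - 18*x^2 + 108*x - 216

The characteristic polynomial is χ_A(x) = (x - 6)^4, so the eigenvalues are known. The minimal polynomial is
  m_A(x) = Π_λ (x − λ)^{k_λ}
where k_λ is the size of the *largest* Jordan block for λ (equivalently, the smallest k with (A − λI)^k v = 0 for every generalised eigenvector v of λ).

  λ = 6: largest Jordan block has size 3, contributing (x − 6)^3

So m_A(x) = (x - 6)^3 = x^3 - 18*x^2 + 108*x - 216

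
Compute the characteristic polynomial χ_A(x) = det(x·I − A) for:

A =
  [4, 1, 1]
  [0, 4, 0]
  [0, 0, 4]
x^3 - 12*x^2 + 48*x - 64

Expanding det(x·I − A) (e.g. by cofactor expansion or by noting that A is similar to its Jordan form J, which has the same characteristic polynomial as A) gives
  χ_A(x) = x^3 - 12*x^2 + 48*x - 64
which factors as (x - 4)^3. The eigenvalues (with algebraic multiplicities) are λ = 4 with multiplicity 3.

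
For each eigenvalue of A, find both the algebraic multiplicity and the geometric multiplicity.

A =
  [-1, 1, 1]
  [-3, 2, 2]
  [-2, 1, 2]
λ = 1: alg = 3, geom = 1

Step 1 — factor the characteristic polynomial to read off the algebraic multiplicities:
  χ_A(x) = (x - 1)^3

Step 2 — compute geometric multiplicities via the rank-nullity identity g(λ) = n − rank(A − λI):
  rank(A − (1)·I) = 2, so dim ker(A − (1)·I) = n − 2 = 1

Summary:
  λ = 1: algebraic multiplicity = 3, geometric multiplicity = 1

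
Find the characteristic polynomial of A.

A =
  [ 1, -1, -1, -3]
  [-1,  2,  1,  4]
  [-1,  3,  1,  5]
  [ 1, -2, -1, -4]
x^4

Expanding det(x·I − A) (e.g. by cofactor expansion or by noting that A is similar to its Jordan form J, which has the same characteristic polynomial as A) gives
  χ_A(x) = x^4
which factors as x^4. The eigenvalues (with algebraic multiplicities) are λ = 0 with multiplicity 4.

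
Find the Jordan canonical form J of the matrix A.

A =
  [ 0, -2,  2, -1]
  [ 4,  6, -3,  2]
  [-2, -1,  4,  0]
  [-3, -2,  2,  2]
J_2(3) ⊕ J_2(3)

The characteristic polynomial is
  det(x·I − A) = x^4 - 12*x^3 + 54*x^2 - 108*x + 81 = (x - 3)^4

Eigenvalues and multiplicities (the geometric multiplicity of λ is n − rank(A − λI), which equals the number of Jordan blocks for λ):
  λ = 3: algebraic multiplicity = 4, geometric multiplicity = 2

Determining the block sizes for each eigenvalue:
  λ = 3: with am = 4 and gm = 2, the partition is not yet determined (e.g. several partitions of 4 into 2 parts exist). Let N = A − (3)·I. Computing rank(N^1) = 2, rank(N^2) = 0; the number of blocks of size ≥ j is rank(N^{j−1}) − rank(N^j), giving [2, 2]. So we have 2 block(s) of size 2 → block sizes [2, 2]

Assembling the blocks gives a Jordan form
J =
  [3, 1, 0, 0]
  [0, 3, 0, 0]
  [0, 0, 3, 1]
  [0, 0, 0, 3]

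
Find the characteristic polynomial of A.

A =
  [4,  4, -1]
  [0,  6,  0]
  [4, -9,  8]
x^3 - 18*x^2 + 108*x - 216

Expanding det(x·I − A) (e.g. by cofactor expansion or by noting that A is similar to its Jordan form J, which has the same characteristic polynomial as A) gives
  χ_A(x) = x^3 - 18*x^2 + 108*x - 216
which factors as (x - 6)^3. The eigenvalues (with algebraic multiplicities) are λ = 6 with multiplicity 3.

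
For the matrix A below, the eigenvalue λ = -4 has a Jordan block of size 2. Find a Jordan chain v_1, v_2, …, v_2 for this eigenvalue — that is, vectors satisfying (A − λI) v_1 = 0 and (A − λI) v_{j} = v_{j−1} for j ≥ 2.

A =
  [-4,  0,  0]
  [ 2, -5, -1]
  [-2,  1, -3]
A Jordan chain for λ = -4 of length 2:
v_1 = (0, 2, -2)ᵀ
v_2 = (1, 0, 0)ᵀ

Let N = A − (-4)·I. We want v_2 with N^2 v_2 = 0 but N^1 v_2 ≠ 0; then v_{j-1} := N · v_j for j = 2, …, 2.

Pick v_2 = (1, 0, 0)ᵀ.
Then v_1 = N · v_2 = (0, 2, -2)ᵀ.

Sanity check: (A − (-4)·I) v_1 = (0, 0, 0)ᵀ = 0. ✓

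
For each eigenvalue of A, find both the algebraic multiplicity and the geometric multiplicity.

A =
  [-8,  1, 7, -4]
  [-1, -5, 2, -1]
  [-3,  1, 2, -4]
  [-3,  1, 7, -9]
λ = -5: alg = 4, geom = 2

Step 1 — factor the characteristic polynomial to read off the algebraic multiplicities:
  χ_A(x) = (x + 5)^4

Step 2 — compute geometric multiplicities via the rank-nullity identity g(λ) = n − rank(A − λI):
  rank(A − (-5)·I) = 2, so dim ker(A − (-5)·I) = n − 2 = 2

Summary:
  λ = -5: algebraic multiplicity = 4, geometric multiplicity = 2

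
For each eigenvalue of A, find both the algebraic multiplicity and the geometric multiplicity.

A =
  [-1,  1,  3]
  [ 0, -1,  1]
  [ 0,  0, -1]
λ = -1: alg = 3, geom = 1

Step 1 — factor the characteristic polynomial to read off the algebraic multiplicities:
  χ_A(x) = (x + 1)^3

Step 2 — compute geometric multiplicities via the rank-nullity identity g(λ) = n − rank(A − λI):
  rank(A − (-1)·I) = 2, so dim ker(A − (-1)·I) = n − 2 = 1

Summary:
  λ = -1: algebraic multiplicity = 3, geometric multiplicity = 1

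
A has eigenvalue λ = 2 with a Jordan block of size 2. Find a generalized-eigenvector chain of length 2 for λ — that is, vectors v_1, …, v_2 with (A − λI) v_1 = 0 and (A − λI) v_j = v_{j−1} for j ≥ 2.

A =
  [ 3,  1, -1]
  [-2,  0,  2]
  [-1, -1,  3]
A Jordan chain for λ = 2 of length 2:
v_1 = (1, -2, -1)ᵀ
v_2 = (1, 0, 0)ᵀ

Let N = A − (2)·I. We want v_2 with N^2 v_2 = 0 but N^1 v_2 ≠ 0; then v_{j-1} := N · v_j for j = 2, …, 2.

Pick v_2 = (1, 0, 0)ᵀ.
Then v_1 = N · v_2 = (1, -2, -1)ᵀ.

Sanity check: (A − (2)·I) v_1 = (0, 0, 0)ᵀ = 0. ✓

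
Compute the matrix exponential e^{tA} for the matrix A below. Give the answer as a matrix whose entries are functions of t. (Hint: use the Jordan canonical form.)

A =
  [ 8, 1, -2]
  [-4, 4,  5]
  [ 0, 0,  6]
e^{tA} =
  [2*t*exp(6*t) + exp(6*t), t*exp(6*t), t^2*exp(6*t)/2 - 2*t*exp(6*t)]
  [-4*t*exp(6*t), -2*t*exp(6*t) + exp(6*t), -t^2*exp(6*t) + 5*t*exp(6*t)]
  [0, 0, exp(6*t)]

Strategy: write A = P · J · P⁻¹ where J is a Jordan canonical form, so e^{tA} = P · e^{tJ} · P⁻¹, and e^{tJ} can be computed block-by-block.

A has Jordan form
J =
  [6, 1, 0]
  [0, 6, 1]
  [0, 0, 6]
(up to reordering of blocks).

Per-block formulas:
  For a 3×3 Jordan block J_3(6): exp(t · J_3(6)) = e^(6t)·(I + t·N + (t^2/2)·N^2), where N is the 3×3 nilpotent shift.

After assembling e^{tJ} and conjugating by P, we get:

e^{tA} =
  [2*t*exp(6*t) + exp(6*t), t*exp(6*t), t^2*exp(6*t)/2 - 2*t*exp(6*t)]
  [-4*t*exp(6*t), -2*t*exp(6*t) + exp(6*t), -t^2*exp(6*t) + 5*t*exp(6*t)]
  [0, 0, exp(6*t)]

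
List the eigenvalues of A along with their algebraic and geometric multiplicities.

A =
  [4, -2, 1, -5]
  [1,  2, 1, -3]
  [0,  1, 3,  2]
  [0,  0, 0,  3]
λ = 3: alg = 4, geom = 2

Step 1 — factor the characteristic polynomial to read off the algebraic multiplicities:
  χ_A(x) = (x - 3)^4

Step 2 — compute geometric multiplicities via the rank-nullity identity g(λ) = n − rank(A − λI):
  rank(A − (3)·I) = 2, so dim ker(A − (3)·I) = n − 2 = 2

Summary:
  λ = 3: algebraic multiplicity = 4, geometric multiplicity = 2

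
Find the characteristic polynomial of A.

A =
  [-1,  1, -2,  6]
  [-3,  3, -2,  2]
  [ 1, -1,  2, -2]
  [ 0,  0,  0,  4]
x^4 - 8*x^3 + 20*x^2 - 16*x

Expanding det(x·I − A) (e.g. by cofactor expansion or by noting that A is similar to its Jordan form J, which has the same characteristic polynomial as A) gives
  χ_A(x) = x^4 - 8*x^3 + 20*x^2 - 16*x
which factors as x*(x - 4)*(x - 2)^2. The eigenvalues (with algebraic multiplicities) are λ = 0 with multiplicity 1, λ = 2 with multiplicity 2, λ = 4 with multiplicity 1.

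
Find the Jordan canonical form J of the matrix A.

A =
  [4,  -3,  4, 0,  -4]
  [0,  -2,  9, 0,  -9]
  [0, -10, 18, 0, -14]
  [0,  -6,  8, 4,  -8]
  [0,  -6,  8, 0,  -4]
J_3(4) ⊕ J_1(4) ⊕ J_1(4)

The characteristic polynomial is
  det(x·I − A) = x^5 - 20*x^4 + 160*x^3 - 640*x^2 + 1280*x - 1024 = (x - 4)^5

Eigenvalues and multiplicities (the geometric multiplicity of λ is n − rank(A − λI), which equals the number of Jordan blocks for λ):
  λ = 4: algebraic multiplicity = 5, geometric multiplicity = 3

Determining the block sizes for each eigenvalue:
  λ = 4: with am = 5 and gm = 3, the partition is not yet determined (e.g. several partitions of 5 into 3 parts exist). Let N = A − (4)·I. Computing rank(N^1) = 2, rank(N^2) = 1, rank(N^3) = 0; the number of blocks of size ≥ j is rank(N^{j−1}) − rank(N^j), giving [3, 1, 1]. So we have 1 block(s) of size 3, 2 block(s) of size 1 → block sizes [3, 1, 1]

Assembling the blocks gives a Jordan form
J =
  [4, 1, 0, 0, 0]
  [0, 4, 1, 0, 0]
  [0, 0, 4, 0, 0]
  [0, 0, 0, 4, 0]
  [0, 0, 0, 0, 4]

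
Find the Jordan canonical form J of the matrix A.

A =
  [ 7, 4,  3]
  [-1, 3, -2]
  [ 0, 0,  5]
J_3(5)

The characteristic polynomial is
  det(x·I − A) = x^3 - 15*x^2 + 75*x - 125 = (x - 5)^3

Eigenvalues and multiplicities (the geometric multiplicity of λ is n − rank(A − λI), which equals the number of Jordan blocks for λ):
  λ = 5: algebraic multiplicity = 3, geometric multiplicity = 1

Determining the block sizes for each eigenvalue:
  λ = 5: one block (gm = 1), so the single block has size am = 3 → block sizes [3]

Assembling the blocks gives a Jordan form
J =
  [5, 1, 0]
  [0, 5, 1]
  [0, 0, 5]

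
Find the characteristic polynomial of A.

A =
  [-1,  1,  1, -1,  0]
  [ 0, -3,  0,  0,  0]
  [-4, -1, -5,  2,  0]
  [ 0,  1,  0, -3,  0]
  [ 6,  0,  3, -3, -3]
x^5 + 15*x^4 + 90*x^3 + 270*x^2 + 405*x + 243

Expanding det(x·I − A) (e.g. by cofactor expansion or by noting that A is similar to its Jordan form J, which has the same characteristic polynomial as A) gives
  χ_A(x) = x^5 + 15*x^4 + 90*x^3 + 270*x^2 + 405*x + 243
which factors as (x + 3)^5. The eigenvalues (with algebraic multiplicities) are λ = -3 with multiplicity 5.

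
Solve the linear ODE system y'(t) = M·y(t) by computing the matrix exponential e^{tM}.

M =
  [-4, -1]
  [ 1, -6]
e^{tM} =
  [t*exp(-5*t) + exp(-5*t), -t*exp(-5*t)]
  [t*exp(-5*t), -t*exp(-5*t) + exp(-5*t)]

Strategy: write M = P · J · P⁻¹ where J is a Jordan canonical form, so e^{tM} = P · e^{tJ} · P⁻¹, and e^{tJ} can be computed block-by-block.

M has Jordan form
J =
  [-5,  1]
  [ 0, -5]
(up to reordering of blocks).

Per-block formulas:
  For a 2×2 Jordan block J_2(-5): exp(t · J_2(-5)) = e^(-5t)·(I + t·N), where N is the 2×2 nilpotent shift.

After assembling e^{tJ} and conjugating by P, we get:

e^{tM} =
  [t*exp(-5*t) + exp(-5*t), -t*exp(-5*t)]
  [t*exp(-5*t), -t*exp(-5*t) + exp(-5*t)]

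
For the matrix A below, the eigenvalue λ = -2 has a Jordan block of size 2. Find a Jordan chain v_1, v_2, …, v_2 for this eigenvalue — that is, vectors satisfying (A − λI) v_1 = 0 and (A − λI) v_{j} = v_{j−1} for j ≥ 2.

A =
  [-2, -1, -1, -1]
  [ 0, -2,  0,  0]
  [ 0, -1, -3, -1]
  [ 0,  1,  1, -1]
A Jordan chain for λ = -2 of length 2:
v_1 = (-1, 0, -1, 1)ᵀ
v_2 = (0, 1, 0, 0)ᵀ

Let N = A − (-2)·I. We want v_2 with N^2 v_2 = 0 but N^1 v_2 ≠ 0; then v_{j-1} := N · v_j for j = 2, …, 2.

Pick v_2 = (0, 1, 0, 0)ᵀ.
Then v_1 = N · v_2 = (-1, 0, -1, 1)ᵀ.

Sanity check: (A − (-2)·I) v_1 = (0, 0, 0, 0)ᵀ = 0. ✓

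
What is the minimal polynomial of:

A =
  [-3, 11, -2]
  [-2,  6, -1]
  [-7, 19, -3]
x^3

The characteristic polynomial is χ_A(x) = x^3, so the eigenvalues are known. The minimal polynomial is
  m_A(x) = Π_λ (x − λ)^{k_λ}
where k_λ is the size of the *largest* Jordan block for λ (equivalently, the smallest k with (A − λI)^k v = 0 for every generalised eigenvector v of λ).

  λ = 0: largest Jordan block has size 3, contributing (x − 0)^3

So m_A(x) = x^3 = x^3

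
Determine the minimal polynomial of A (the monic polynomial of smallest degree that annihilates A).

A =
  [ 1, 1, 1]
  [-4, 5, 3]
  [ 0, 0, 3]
x^3 - 9*x^2 + 27*x - 27

The characteristic polynomial is χ_A(x) = (x - 3)^3, so the eigenvalues are known. The minimal polynomial is
  m_A(x) = Π_λ (x − λ)^{k_λ}
where k_λ is the size of the *largest* Jordan block for λ (equivalently, the smallest k with (A − λI)^k v = 0 for every generalised eigenvector v of λ).

  λ = 3: largest Jordan block has size 3, contributing (x − 3)^3

So m_A(x) = (x - 3)^3 = x^3 - 9*x^2 + 27*x - 27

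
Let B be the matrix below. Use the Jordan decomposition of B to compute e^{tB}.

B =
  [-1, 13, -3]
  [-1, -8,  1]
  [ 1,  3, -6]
e^{tB} =
  [4*t*exp(-5*t) + exp(-5*t), 2*t^2*exp(-5*t) + 13*t*exp(-5*t), 2*t^2*exp(-5*t) - 3*t*exp(-5*t)]
  [-t*exp(-5*t), -t^2*exp(-5*t)/2 - 3*t*exp(-5*t) + exp(-5*t), -t^2*exp(-5*t)/2 + t*exp(-5*t)]
  [t*exp(-5*t), t^2*exp(-5*t)/2 + 3*t*exp(-5*t), t^2*exp(-5*t)/2 - t*exp(-5*t) + exp(-5*t)]

Strategy: write B = P · J · P⁻¹ where J is a Jordan canonical form, so e^{tB} = P · e^{tJ} · P⁻¹, and e^{tJ} can be computed block-by-block.

B has Jordan form
J =
  [-5,  1,  0]
  [ 0, -5,  1]
  [ 0,  0, -5]
(up to reordering of blocks).

Per-block formulas:
  For a 3×3 Jordan block J_3(-5): exp(t · J_3(-5)) = e^(-5t)·(I + t·N + (t^2/2)·N^2), where N is the 3×3 nilpotent shift.

After assembling e^{tJ} and conjugating by P, we get:

e^{tB} =
  [4*t*exp(-5*t) + exp(-5*t), 2*t^2*exp(-5*t) + 13*t*exp(-5*t), 2*t^2*exp(-5*t) - 3*t*exp(-5*t)]
  [-t*exp(-5*t), -t^2*exp(-5*t)/2 - 3*t*exp(-5*t) + exp(-5*t), -t^2*exp(-5*t)/2 + t*exp(-5*t)]
  [t*exp(-5*t), t^2*exp(-5*t)/2 + 3*t*exp(-5*t), t^2*exp(-5*t)/2 - t*exp(-5*t) + exp(-5*t)]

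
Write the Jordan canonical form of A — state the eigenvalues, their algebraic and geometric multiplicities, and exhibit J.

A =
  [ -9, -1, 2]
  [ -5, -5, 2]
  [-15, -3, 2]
J_2(-4) ⊕ J_1(-4)

The characteristic polynomial is
  det(x·I − A) = x^3 + 12*x^2 + 48*x + 64 = (x + 4)^3

Eigenvalues and multiplicities (the geometric multiplicity of λ is n − rank(A − λI), which equals the number of Jordan blocks for λ):
  λ = -4: algebraic multiplicity = 3, geometric multiplicity = 2

Determining the block sizes for each eigenvalue:
  λ = -4: 2 blocks summing to 3 forces exactly one block of size 2 and the rest size 1 → block sizes [2, 1]

Assembling the blocks gives a Jordan form
J =
  [-4,  1,  0]
  [ 0, -4,  0]
  [ 0,  0, -4]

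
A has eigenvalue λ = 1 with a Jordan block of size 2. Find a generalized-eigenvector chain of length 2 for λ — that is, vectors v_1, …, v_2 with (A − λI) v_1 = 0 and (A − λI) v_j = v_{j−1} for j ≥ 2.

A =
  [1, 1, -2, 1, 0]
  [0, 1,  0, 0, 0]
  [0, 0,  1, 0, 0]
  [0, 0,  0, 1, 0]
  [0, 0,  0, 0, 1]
A Jordan chain for λ = 1 of length 2:
v_1 = (1, 0, 0, 0, 0)ᵀ
v_2 = (0, 1, 0, 0, 0)ᵀ

Let N = A − (1)·I. We want v_2 with N^2 v_2 = 0 but N^1 v_2 ≠ 0; then v_{j-1} := N · v_j for j = 2, …, 2.

Pick v_2 = (0, 1, 0, 0, 0)ᵀ.
Then v_1 = N · v_2 = (1, 0, 0, 0, 0)ᵀ.

Sanity check: (A − (1)·I) v_1 = (0, 0, 0, 0, 0)ᵀ = 0. ✓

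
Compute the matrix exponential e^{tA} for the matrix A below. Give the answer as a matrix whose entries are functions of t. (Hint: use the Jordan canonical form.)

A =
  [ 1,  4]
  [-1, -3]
e^{tA} =
  [2*t*exp(-t) + exp(-t), 4*t*exp(-t)]
  [-t*exp(-t), -2*t*exp(-t) + exp(-t)]

Strategy: write A = P · J · P⁻¹ where J is a Jordan canonical form, so e^{tA} = P · e^{tJ} · P⁻¹, and e^{tJ} can be computed block-by-block.

A has Jordan form
J =
  [-1,  1]
  [ 0, -1]
(up to reordering of blocks).

Per-block formulas:
  For a 2×2 Jordan block J_2(-1): exp(t · J_2(-1)) = e^(-1t)·(I + t·N), where N is the 2×2 nilpotent shift.

After assembling e^{tJ} and conjugating by P, we get:

e^{tA} =
  [2*t*exp(-t) + exp(-t), 4*t*exp(-t)]
  [-t*exp(-t), -2*t*exp(-t) + exp(-t)]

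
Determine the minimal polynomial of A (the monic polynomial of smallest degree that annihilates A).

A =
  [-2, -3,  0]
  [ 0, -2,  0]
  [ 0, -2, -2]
x^2 + 4*x + 4

The characteristic polynomial is χ_A(x) = (x + 2)^3, so the eigenvalues are known. The minimal polynomial is
  m_A(x) = Π_λ (x − λ)^{k_λ}
where k_λ is the size of the *largest* Jordan block for λ (equivalently, the smallest k with (A − λI)^k v = 0 for every generalised eigenvector v of λ).

  λ = -2: largest Jordan block has size 2, contributing (x + 2)^2

So m_A(x) = (x + 2)^2 = x^2 + 4*x + 4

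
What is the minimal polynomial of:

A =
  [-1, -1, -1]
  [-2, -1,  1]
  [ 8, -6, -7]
x^3 + 9*x^2 + 27*x + 27

The characteristic polynomial is χ_A(x) = (x + 3)^3, so the eigenvalues are known. The minimal polynomial is
  m_A(x) = Π_λ (x − λ)^{k_λ}
where k_λ is the size of the *largest* Jordan block for λ (equivalently, the smallest k with (A − λI)^k v = 0 for every generalised eigenvector v of λ).

  λ = -3: largest Jordan block has size 3, contributing (x + 3)^3

So m_A(x) = (x + 3)^3 = x^3 + 9*x^2 + 27*x + 27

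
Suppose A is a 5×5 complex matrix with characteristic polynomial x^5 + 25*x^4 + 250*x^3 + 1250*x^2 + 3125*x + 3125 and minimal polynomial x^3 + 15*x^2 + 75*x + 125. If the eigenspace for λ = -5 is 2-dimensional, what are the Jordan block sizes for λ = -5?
Block sizes for λ = -5: [3, 2]

Step 1 — from the characteristic polynomial, algebraic multiplicity of λ = -5 is 5. From dim ker(A − (-5)·I) = 2, there are exactly 2 Jordan blocks for λ = -5.
Step 2 — from the minimal polynomial, the factor (x + 5)^3 tells us the largest block for λ = -5 has size 3.
Step 3 — with total size 5, 2 blocks, and largest block 3, the block sizes (in nonincreasing order) are [3, 2].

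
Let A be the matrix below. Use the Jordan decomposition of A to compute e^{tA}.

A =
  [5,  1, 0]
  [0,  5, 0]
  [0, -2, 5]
e^{tA} =
  [exp(5*t), t*exp(5*t), 0]
  [0, exp(5*t), 0]
  [0, -2*t*exp(5*t), exp(5*t)]

Strategy: write A = P · J · P⁻¹ where J is a Jordan canonical form, so e^{tA} = P · e^{tJ} · P⁻¹, and e^{tJ} can be computed block-by-block.

A has Jordan form
J =
  [5, 1, 0]
  [0, 5, 0]
  [0, 0, 5]
(up to reordering of blocks).

Per-block formulas:
  For a 2×2 Jordan block J_2(5): exp(t · J_2(5)) = e^(5t)·(I + t·N), where N is the 2×2 nilpotent shift.
  For a 1×1 block at λ = 5: exp(t · [5]) = [e^(5t)].

After assembling e^{tJ} and conjugating by P, we get:

e^{tA} =
  [exp(5*t), t*exp(5*t), 0]
  [0, exp(5*t), 0]
  [0, -2*t*exp(5*t), exp(5*t)]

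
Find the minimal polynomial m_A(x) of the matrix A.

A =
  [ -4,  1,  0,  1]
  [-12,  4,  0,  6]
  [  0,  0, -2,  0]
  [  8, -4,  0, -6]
x^2 + 4*x + 4

The characteristic polynomial is χ_A(x) = (x + 2)^4, so the eigenvalues are known. The minimal polynomial is
  m_A(x) = Π_λ (x − λ)^{k_λ}
where k_λ is the size of the *largest* Jordan block for λ (equivalently, the smallest k with (A − λI)^k v = 0 for every generalised eigenvector v of λ).

  λ = -2: largest Jordan block has size 2, contributing (x + 2)^2

So m_A(x) = (x + 2)^2 = x^2 + 4*x + 4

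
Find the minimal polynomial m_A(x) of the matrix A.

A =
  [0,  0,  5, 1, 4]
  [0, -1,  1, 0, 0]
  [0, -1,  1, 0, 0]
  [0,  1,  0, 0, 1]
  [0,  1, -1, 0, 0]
x^3

The characteristic polynomial is χ_A(x) = x^5, so the eigenvalues are known. The minimal polynomial is
  m_A(x) = Π_λ (x − λ)^{k_λ}
where k_λ is the size of the *largest* Jordan block for λ (equivalently, the smallest k with (A − λI)^k v = 0 for every generalised eigenvector v of λ).

  λ = 0: largest Jordan block has size 3, contributing (x − 0)^3

So m_A(x) = x^3 = x^3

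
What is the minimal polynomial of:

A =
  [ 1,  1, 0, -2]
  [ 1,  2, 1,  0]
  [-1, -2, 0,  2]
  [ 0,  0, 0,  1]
x^3 - 3*x^2 + 3*x - 1

The characteristic polynomial is χ_A(x) = (x - 1)^4, so the eigenvalues are known. The minimal polynomial is
  m_A(x) = Π_λ (x − λ)^{k_λ}
where k_λ is the size of the *largest* Jordan block for λ (equivalently, the smallest k with (A − λI)^k v = 0 for every generalised eigenvector v of λ).

  λ = 1: largest Jordan block has size 3, contributing (x − 1)^3

So m_A(x) = (x - 1)^3 = x^3 - 3*x^2 + 3*x - 1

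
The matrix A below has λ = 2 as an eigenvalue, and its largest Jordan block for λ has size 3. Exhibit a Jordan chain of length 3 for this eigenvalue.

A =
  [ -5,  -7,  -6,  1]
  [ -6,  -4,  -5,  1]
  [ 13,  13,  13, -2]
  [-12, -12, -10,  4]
A Jordan chain for λ = 2 of length 3:
v_1 = (1, 1, -2, 2)ᵀ
v_2 = (-7, -6, 13, -12)ᵀ
v_3 = (1, 0, 0, 0)ᵀ

Let N = A − (2)·I. We want v_3 with N^3 v_3 = 0 but N^2 v_3 ≠ 0; then v_{j-1} := N · v_j for j = 3, …, 2.

Pick v_3 = (1, 0, 0, 0)ᵀ.
Then v_2 = N · v_3 = (-7, -6, 13, -12)ᵀ.
Then v_1 = N · v_2 = (1, 1, -2, 2)ᵀ.

Sanity check: (A − (2)·I) v_1 = (0, 0, 0, 0)ᵀ = 0. ✓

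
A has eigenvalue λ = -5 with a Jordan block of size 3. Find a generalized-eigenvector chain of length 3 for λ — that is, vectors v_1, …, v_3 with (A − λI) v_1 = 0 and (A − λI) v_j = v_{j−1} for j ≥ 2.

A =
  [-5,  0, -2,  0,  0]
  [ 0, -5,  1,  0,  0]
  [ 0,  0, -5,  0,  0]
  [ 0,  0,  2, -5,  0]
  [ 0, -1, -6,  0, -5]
A Jordan chain for λ = -5 of length 3:
v_1 = (0, 0, 0, 0, -1)ᵀ
v_2 = (-2, 1, 0, 2, -6)ᵀ
v_3 = (0, 0, 1, 0, 0)ᵀ

Let N = A − (-5)·I. We want v_3 with N^3 v_3 = 0 but N^2 v_3 ≠ 0; then v_{j-1} := N · v_j for j = 3, …, 2.

Pick v_3 = (0, 0, 1, 0, 0)ᵀ.
Then v_2 = N · v_3 = (-2, 1, 0, 2, -6)ᵀ.
Then v_1 = N · v_2 = (0, 0, 0, 0, -1)ᵀ.

Sanity check: (A − (-5)·I) v_1 = (0, 0, 0, 0, 0)ᵀ = 0. ✓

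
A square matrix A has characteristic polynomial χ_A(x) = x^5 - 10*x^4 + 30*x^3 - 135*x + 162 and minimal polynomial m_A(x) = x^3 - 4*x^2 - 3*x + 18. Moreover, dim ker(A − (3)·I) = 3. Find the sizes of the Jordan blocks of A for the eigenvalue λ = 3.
Block sizes for λ = 3: [2, 1, 1]

Step 1 — from the characteristic polynomial, algebraic multiplicity of λ = 3 is 4. From dim ker(A − (3)·I) = 3, there are exactly 3 Jordan blocks for λ = 3.
Step 2 — from the minimal polynomial, the factor (x − 3)^2 tells us the largest block for λ = 3 has size 2.
Step 3 — with total size 4, 3 blocks, and largest block 2, the block sizes (in nonincreasing order) are [2, 1, 1].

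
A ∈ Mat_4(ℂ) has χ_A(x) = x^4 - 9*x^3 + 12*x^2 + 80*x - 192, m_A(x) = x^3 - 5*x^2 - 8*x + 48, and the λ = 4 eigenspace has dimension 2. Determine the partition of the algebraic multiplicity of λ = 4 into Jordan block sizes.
Block sizes for λ = 4: [2, 1]

Step 1 — from the characteristic polynomial, algebraic multiplicity of λ = 4 is 3. From dim ker(A − (4)·I) = 2, there are exactly 2 Jordan blocks for λ = 4.
Step 2 — from the minimal polynomial, the factor (x − 4)^2 tells us the largest block for λ = 4 has size 2.
Step 3 — with total size 3, 2 blocks, and largest block 2, the block sizes (in nonincreasing order) are [2, 1].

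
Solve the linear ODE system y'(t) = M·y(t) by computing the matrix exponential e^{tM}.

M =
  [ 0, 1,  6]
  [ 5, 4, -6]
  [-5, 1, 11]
e^{tM} =
  [-5*t*exp(5*t) + exp(5*t), t*exp(5*t), 6*t*exp(5*t)]
  [5*t*exp(5*t), -t*exp(5*t) + exp(5*t), -6*t*exp(5*t)]
  [-5*t*exp(5*t), t*exp(5*t), 6*t*exp(5*t) + exp(5*t)]

Strategy: write M = P · J · P⁻¹ where J is a Jordan canonical form, so e^{tM} = P · e^{tJ} · P⁻¹, and e^{tJ} can be computed block-by-block.

M has Jordan form
J =
  [5, 1, 0]
  [0, 5, 0]
  [0, 0, 5]
(up to reordering of blocks).

Per-block formulas:
  For a 2×2 Jordan block J_2(5): exp(t · J_2(5)) = e^(5t)·(I + t·N), where N is the 2×2 nilpotent shift.
  For a 1×1 block at λ = 5: exp(t · [5]) = [e^(5t)].

After assembling e^{tJ} and conjugating by P, we get:

e^{tM} =
  [-5*t*exp(5*t) + exp(5*t), t*exp(5*t), 6*t*exp(5*t)]
  [5*t*exp(5*t), -t*exp(5*t) + exp(5*t), -6*t*exp(5*t)]
  [-5*t*exp(5*t), t*exp(5*t), 6*t*exp(5*t) + exp(5*t)]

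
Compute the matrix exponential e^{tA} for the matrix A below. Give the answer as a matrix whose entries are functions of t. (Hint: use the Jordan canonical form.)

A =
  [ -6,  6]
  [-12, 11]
e^{tA} =
  [-8*exp(3*t) + 9*exp(2*t), 6*exp(3*t) - 6*exp(2*t)]
  [-12*exp(3*t) + 12*exp(2*t), 9*exp(3*t) - 8*exp(2*t)]

Strategy: write A = P · J · P⁻¹ where J is a Jordan canonical form, so e^{tA} = P · e^{tJ} · P⁻¹, and e^{tJ} can be computed block-by-block.

A has Jordan form
J =
  [2, 0]
  [0, 3]
(up to reordering of blocks).

Per-block formulas:
  For a 1×1 block at λ = 3: exp(t · [3]) = [e^(3t)].
  For a 1×1 block at λ = 2: exp(t · [2]) = [e^(2t)].

After assembling e^{tJ} and conjugating by P, we get:

e^{tA} =
  [-8*exp(3*t) + 9*exp(2*t), 6*exp(3*t) - 6*exp(2*t)]
  [-12*exp(3*t) + 12*exp(2*t), 9*exp(3*t) - 8*exp(2*t)]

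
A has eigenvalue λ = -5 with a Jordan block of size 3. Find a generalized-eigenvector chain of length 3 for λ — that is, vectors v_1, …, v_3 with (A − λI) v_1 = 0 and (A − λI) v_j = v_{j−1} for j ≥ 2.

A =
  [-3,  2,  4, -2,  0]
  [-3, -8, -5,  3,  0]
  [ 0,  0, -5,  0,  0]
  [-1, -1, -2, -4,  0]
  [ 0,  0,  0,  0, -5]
A Jordan chain for λ = -5 of length 3:
v_1 = (2, -3, 0, -1, 0)ᵀ
v_2 = (4, -5, 0, -2, 0)ᵀ
v_3 = (0, 0, 1, 0, 0)ᵀ

Let N = A − (-5)·I. We want v_3 with N^3 v_3 = 0 but N^2 v_3 ≠ 0; then v_{j-1} := N · v_j for j = 3, …, 2.

Pick v_3 = (0, 0, 1, 0, 0)ᵀ.
Then v_2 = N · v_3 = (4, -5, 0, -2, 0)ᵀ.
Then v_1 = N · v_2 = (2, -3, 0, -1, 0)ᵀ.

Sanity check: (A − (-5)·I) v_1 = (0, 0, 0, 0, 0)ᵀ = 0. ✓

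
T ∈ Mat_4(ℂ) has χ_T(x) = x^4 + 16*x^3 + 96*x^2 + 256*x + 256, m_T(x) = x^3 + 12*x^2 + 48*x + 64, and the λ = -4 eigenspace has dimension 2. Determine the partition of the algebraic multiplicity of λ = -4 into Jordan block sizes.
Block sizes for λ = -4: [3, 1]

Step 1 — from the characteristic polynomial, algebraic multiplicity of λ = -4 is 4. From dim ker(T − (-4)·I) = 2, there are exactly 2 Jordan blocks for λ = -4.
Step 2 — from the minimal polynomial, the factor (x + 4)^3 tells us the largest block for λ = -4 has size 3.
Step 3 — with total size 4, 2 blocks, and largest block 3, the block sizes (in nonincreasing order) are [3, 1].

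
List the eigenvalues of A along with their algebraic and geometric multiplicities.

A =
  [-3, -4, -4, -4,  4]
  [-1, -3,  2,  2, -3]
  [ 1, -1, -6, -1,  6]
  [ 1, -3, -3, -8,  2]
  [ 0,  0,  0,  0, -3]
λ = -5: alg = 4, geom = 2; λ = -3: alg = 1, geom = 1

Step 1 — factor the characteristic polynomial to read off the algebraic multiplicities:
  χ_A(x) = (x + 3)*(x + 5)^4

Step 2 — compute geometric multiplicities via the rank-nullity identity g(λ) = n − rank(A − λI):
  rank(A − (-5)·I) = 3, so dim ker(A − (-5)·I) = n − 3 = 2
  rank(A − (-3)·I) = 4, so dim ker(A − (-3)·I) = n − 4 = 1

Summary:
  λ = -5: algebraic multiplicity = 4, geometric multiplicity = 2
  λ = -3: algebraic multiplicity = 1, geometric multiplicity = 1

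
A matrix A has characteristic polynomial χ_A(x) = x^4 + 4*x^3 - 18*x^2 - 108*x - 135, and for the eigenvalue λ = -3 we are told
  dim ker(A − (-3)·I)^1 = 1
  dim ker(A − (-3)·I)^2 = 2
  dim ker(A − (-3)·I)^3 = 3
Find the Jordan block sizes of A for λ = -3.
Block sizes for λ = -3: [3]

From the dimensions of kernels of powers, the number of Jordan blocks of size at least j is d_j − d_{j−1} where d_j = dim ker(N^j) (with d_0 = 0). Computing the differences gives [1, 1, 1].
The number of blocks of size exactly k is (#blocks of size ≥ k) − (#blocks of size ≥ k + 1), so the partition is: 1 block(s) of size 3.
In nonincreasing order the block sizes are [3].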